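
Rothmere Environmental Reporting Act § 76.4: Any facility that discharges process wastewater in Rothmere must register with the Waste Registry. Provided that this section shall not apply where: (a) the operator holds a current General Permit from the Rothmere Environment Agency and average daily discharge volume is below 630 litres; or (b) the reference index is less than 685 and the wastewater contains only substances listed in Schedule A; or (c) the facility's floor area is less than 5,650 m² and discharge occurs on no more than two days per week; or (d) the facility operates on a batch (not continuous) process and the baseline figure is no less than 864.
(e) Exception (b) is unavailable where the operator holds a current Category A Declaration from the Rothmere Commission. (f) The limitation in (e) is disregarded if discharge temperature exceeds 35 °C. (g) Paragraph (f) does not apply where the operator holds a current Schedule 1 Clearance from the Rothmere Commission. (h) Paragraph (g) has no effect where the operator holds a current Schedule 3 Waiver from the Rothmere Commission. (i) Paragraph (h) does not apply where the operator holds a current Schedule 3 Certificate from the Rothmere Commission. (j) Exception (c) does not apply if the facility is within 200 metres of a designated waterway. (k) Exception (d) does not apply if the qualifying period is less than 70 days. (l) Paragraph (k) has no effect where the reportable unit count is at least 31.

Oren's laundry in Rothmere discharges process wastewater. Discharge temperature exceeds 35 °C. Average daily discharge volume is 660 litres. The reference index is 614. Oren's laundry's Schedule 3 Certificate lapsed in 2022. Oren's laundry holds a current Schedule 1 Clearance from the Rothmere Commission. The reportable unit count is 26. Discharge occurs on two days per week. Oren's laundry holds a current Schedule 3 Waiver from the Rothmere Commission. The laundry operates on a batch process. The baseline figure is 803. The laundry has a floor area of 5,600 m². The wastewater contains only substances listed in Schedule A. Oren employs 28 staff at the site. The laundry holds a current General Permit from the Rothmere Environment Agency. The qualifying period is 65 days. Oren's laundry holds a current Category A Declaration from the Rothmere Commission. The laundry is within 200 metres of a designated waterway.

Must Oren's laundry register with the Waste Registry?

Exception (a) fails — average daily discharge volume is 660 litres, not below 630 litres.
Exception (b): the reference index is 614, less than the 685 limit; the wastewater is Schedule-A-only — every condition holds. Considering the limiting provisions: (e) would limit (b) — a current Category A Declaration is held — but (f) sets (e) aside: (f) is engaged — discharge temperature exceeds 35 °C. (g) would limit (f) — a current Schedule 1 Clearance is held — but (h) sets (g) aside: (h) operates against (g): a current Schedule 3 Waiver is held. (i), which would lift (h), is not engaged — there is no Schedule 3 Certificate in force. (b) remains available.
Exception (c) is satisfied on its face — the facility's floor area is 5,600 m², less than the 5,650 m² limit; discharge occurs on no more than two days per week. However, paragraph (j) must be considered: (j) operates against (c): the laundry is within 200 m of a designated waterway. Exception (c) does not apply.
Exception (d) requires that the baseline figure is no less than 864; but the baseline figure is 803, short of 864, so (d) is unavailable.

No — exception (b) applies; Oren's laundry is not required to register with the Waste Registry.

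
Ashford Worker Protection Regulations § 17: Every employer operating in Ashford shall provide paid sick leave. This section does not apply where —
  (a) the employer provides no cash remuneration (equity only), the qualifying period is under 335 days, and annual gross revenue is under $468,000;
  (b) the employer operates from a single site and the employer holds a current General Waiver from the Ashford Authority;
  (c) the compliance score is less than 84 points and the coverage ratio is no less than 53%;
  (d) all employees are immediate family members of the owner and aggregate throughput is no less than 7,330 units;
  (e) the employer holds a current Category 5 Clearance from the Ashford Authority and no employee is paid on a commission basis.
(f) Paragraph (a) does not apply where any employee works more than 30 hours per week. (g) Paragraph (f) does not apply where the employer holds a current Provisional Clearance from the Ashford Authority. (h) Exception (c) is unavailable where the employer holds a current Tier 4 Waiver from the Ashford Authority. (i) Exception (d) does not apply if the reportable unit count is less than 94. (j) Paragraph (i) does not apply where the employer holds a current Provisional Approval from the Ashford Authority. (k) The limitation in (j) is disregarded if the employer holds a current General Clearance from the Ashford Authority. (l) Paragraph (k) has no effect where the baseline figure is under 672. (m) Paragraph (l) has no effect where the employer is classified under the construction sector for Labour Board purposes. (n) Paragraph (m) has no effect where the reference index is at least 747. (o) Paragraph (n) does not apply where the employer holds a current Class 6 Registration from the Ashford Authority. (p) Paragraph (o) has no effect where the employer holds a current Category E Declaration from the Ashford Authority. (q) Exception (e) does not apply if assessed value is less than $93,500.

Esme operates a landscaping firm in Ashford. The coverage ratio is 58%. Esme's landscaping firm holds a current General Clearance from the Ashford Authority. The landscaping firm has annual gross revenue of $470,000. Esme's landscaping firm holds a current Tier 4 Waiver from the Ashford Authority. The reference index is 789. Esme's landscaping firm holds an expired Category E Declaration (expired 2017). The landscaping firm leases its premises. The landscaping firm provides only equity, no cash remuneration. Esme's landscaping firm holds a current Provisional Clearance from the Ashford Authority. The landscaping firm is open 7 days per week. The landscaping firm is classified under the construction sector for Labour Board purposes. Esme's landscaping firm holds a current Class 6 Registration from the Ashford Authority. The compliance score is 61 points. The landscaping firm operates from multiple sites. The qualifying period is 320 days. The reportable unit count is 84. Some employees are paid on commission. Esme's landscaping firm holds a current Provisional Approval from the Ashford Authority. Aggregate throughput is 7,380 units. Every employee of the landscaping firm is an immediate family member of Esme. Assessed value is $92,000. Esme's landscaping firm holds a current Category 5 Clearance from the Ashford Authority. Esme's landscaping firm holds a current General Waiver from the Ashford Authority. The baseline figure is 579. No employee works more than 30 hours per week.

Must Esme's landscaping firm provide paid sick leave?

Yes — Esme's landscaping firm must provide paid sick leave.

Exception (a) fails — annual gross revenue is $470,000, not under $468,000.
Exception (b) fails — the employer operates from multiple sites.
Exception (c) is satisfied on its face — the compliance score is 61 points, less than the 84 points limit; the coverage ratio is 58%, meeting the 53% threshold. However, paragraph (h) must be considered: (h) is engaged — a current Tier 4 Waiver is held. So (c) is unavailable.
Exception (d): every employee is an immediate family member; aggregate throughput is 7,380 units, meeting the 7,330 units threshold — every condition holds. Turning to paragraphs (i)–(p): (i) operates against (d): the reportable unit count is 84, less than the 94 limit. (j) applies (a current Provisional Approval is held), but is set aside by (k): (k) operates against (j): a current General Clearance is held. (l) would limit (k) — the baseline figure is 579, under the 672 limit — but (m) sets (l) aside: (m) operates against (l): the landscaping firm is classified under the construction sector. (n) would limit (m) — the reference index is 789, meeting the 747 threshold — but (o) sets (n) aside: (o) applies — a current Class 6 Registration is held. (p) is inapplicable (the Category E Declaration is not current), so (o) stands. So (d) is unavailable.
Exception (e) does not apply: some employees are paid on commission.
None of the exceptions is available; § 17 applies in full.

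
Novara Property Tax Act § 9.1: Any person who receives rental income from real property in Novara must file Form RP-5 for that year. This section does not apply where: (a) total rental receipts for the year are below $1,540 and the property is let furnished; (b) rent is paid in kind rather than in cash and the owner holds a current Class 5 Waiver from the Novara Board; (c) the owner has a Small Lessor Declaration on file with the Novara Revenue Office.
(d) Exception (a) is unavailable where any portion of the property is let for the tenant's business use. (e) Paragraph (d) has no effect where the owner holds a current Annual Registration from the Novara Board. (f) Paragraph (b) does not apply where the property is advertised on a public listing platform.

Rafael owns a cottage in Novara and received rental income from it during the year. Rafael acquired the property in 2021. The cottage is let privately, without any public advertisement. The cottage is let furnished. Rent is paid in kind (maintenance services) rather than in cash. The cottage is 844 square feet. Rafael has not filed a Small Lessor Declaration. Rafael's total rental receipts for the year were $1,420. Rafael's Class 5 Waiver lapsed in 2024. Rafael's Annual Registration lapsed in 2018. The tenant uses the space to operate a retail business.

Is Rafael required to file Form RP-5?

Yes — Rafael must file Form RP-5.

Exception (a)'s conditions are all satisfied: total rental receipts for the year are $1,420, below the $1,540 limit; the property is let furnished. But applying paragraphs (d)–(e): (d) is triggered — the space is let for business use. (e) is not engaged (there is no Annual Registration in force), so (d) stands. (a) is therefore removed.
Exception (b) requires that the owner holds a current Class 5 Waiver from the Novara Board; but the Class 5 Waiver is not current, so (b) is unavailable.
Exception (c) does not apply: no Small Lessor Declaration is on file.
No exception applies. The general rule governs.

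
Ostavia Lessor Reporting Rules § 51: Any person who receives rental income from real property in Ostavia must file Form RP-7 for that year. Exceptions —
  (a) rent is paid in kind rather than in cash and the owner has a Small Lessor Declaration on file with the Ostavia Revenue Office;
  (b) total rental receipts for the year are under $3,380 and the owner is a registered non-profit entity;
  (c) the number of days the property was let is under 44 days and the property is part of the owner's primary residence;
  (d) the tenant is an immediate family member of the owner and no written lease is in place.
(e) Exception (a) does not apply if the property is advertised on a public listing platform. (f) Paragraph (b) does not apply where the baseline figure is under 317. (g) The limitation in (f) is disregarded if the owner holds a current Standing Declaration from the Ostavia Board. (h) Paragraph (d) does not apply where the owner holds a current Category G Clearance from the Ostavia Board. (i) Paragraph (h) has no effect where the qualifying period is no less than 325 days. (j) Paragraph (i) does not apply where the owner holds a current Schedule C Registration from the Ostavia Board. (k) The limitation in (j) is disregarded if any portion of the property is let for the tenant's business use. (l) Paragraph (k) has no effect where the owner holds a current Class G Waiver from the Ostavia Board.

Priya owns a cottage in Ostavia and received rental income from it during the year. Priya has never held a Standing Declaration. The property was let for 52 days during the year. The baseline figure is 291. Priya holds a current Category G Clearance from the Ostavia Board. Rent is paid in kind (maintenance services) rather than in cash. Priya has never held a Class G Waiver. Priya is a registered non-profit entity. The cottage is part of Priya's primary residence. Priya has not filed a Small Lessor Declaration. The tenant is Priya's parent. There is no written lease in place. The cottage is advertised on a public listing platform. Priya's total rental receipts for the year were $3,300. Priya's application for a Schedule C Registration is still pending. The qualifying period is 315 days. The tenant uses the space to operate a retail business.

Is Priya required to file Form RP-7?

Yes — Priya must file Form RP-7.

Exception (a) requires that the owner has a Small Lessor Declaration on file with the Ostavia Revenue Office; but no Small Lessor Declaration is on file, so (a) is unavailable.
Exception (b) is satisfied on its face — total rental receipts for the year are $3,300, under the $3,380 limit; Priya is a registered non-profit. But: (f) is triggered — the baseline figure is 291, under the 317 limit. (g), which would lift (f), is inapplicable — no current Standing Declaration is held. Exception (b) does not apply.
Exception (c) does not apply: the number of days the property was let is 52 days, not under 44 days.
Exception (d)'s conditions are all satisfied: the tenant is an immediate family member; there is no written lease. Turning to paragraphs (h)–(l): (h) is engaged — a current Category G Clearance is held. (i) does not operate here (the qualifying period is 315 days, short of 325 days), so (h) stands. So (d) is unavailable.
No exception is made out. Priya falls within the general rule.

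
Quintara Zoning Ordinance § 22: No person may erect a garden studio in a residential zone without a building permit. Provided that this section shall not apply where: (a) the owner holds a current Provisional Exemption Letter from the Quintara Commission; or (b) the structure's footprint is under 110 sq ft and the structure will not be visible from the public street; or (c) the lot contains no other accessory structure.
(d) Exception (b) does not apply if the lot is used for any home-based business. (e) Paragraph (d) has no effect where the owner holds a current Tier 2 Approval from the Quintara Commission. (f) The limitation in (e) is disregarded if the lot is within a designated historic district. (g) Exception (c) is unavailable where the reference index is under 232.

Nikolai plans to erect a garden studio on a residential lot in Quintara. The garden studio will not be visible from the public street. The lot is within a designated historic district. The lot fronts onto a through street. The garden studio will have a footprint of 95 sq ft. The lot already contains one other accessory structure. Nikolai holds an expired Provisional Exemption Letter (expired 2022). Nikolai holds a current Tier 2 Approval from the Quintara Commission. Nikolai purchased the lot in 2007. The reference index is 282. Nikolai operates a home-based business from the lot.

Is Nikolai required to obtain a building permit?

Yes — Nikolai must obtain a building permit.

Exception (a) fails — the Provisional Exemption Letter is not current.
Exception (b): the structure's footprint is 95 sq ft, under the 110 sq ft limit; the structure will not be visible from the street — every condition holds. But applying paragraphs (d)–(f): (d) operates against (b): a home-based business operates on the lot. (e) operates (a current Tier 2 Approval is held), but is itself disapplied by (f): (f) is triggered — the lot is in a historic district. Exception (b) does not apply.
Exception (c) does not apply: the lot already has another accessory structure.
No exception applies. The general rule governs.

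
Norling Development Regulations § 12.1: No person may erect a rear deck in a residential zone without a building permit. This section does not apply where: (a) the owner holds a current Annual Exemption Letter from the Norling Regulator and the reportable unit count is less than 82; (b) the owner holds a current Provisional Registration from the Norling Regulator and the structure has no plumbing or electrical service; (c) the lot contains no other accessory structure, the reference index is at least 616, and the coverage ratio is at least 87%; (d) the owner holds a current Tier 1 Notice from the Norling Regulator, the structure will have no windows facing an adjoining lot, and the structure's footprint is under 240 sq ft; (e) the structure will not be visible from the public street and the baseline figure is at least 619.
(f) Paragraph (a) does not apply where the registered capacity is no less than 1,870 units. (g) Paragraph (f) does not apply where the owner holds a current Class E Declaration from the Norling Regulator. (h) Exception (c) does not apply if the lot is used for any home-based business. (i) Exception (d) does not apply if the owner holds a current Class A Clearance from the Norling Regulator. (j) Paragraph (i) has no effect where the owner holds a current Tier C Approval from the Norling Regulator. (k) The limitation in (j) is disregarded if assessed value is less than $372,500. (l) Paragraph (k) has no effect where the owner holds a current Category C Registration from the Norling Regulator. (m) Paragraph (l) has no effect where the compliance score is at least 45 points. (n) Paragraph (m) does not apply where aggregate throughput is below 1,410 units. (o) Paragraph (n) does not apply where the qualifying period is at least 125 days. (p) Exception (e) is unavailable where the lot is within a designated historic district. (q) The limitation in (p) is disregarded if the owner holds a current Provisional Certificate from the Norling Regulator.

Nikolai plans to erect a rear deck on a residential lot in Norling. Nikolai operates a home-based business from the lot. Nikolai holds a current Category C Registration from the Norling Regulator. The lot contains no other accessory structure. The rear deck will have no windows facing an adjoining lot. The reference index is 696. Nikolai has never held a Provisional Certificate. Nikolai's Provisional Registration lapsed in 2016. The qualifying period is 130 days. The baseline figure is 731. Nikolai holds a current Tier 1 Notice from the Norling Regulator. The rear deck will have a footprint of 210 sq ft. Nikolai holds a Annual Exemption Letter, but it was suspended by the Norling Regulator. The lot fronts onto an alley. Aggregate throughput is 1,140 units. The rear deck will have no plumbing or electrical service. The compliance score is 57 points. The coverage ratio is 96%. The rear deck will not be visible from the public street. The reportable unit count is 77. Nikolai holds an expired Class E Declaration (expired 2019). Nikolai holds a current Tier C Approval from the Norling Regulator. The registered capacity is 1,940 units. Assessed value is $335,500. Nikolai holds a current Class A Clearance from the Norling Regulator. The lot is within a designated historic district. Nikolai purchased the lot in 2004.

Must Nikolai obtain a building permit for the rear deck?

Yes — Nikolai must obtain a building permit.

Exception (a) requires that the owner holds a current Annual Exemption Letter from the Norling Regulator; but no current Annual Exemption Letter is held, so (a) is unavailable.
Exception (b) fails — the Provisional Registration is not current.
Exception (c)'s conditions are all satisfied: the lot has no other accessory structure; the reference index is 696, meeting the 616 threshold; the coverage ratio is 96%, meeting the 87% threshold. However, paragraph (h) must be considered: (h) is engaged — a home-based business operates on the lot. (c) is therefore removed.
Exception (d) is satisfied on its face — a current Tier 1 Notice is held; no windows face an adjoining lot; the structure's footprint is 210 sq ft, under the 240 sq ft limit. But applying paragraphs (i)–(o): (i) operates against (d): a current Class A Clearance is held. (j) would limit (i) — a current Tier C Approval is held — but (k) sets (j) aside: (k) is triggered — assessed value is $335,500, less than the $372,500 limit. (l) is engaged (a current Category C Registration is held), but is set aside by (m): (m) operates against (l): the compliance score is 57 points, meeting the 45 points threshold. (n) would limit (m) — aggregate throughput is 1,140 units, below the 1,410 units limit — but (o) sets (n) aside: (o) operates against (n): the qualifying period is 130 days, meeting the 125 days threshold. Exception (d) does not apply.
All of (e)'s requirements are met (the structure will not be visible from the street; the baseline figure is 731, meeting the 619 threshold). But applying paragraphs (p)–(q): (p) operates against (e): the lot is in a historic district. (q), which would lift (p), does not operate here — there is no Provisional Certificate in force. (e) is therefore removed.
None of the exceptions is available; § 12.1 applies in full.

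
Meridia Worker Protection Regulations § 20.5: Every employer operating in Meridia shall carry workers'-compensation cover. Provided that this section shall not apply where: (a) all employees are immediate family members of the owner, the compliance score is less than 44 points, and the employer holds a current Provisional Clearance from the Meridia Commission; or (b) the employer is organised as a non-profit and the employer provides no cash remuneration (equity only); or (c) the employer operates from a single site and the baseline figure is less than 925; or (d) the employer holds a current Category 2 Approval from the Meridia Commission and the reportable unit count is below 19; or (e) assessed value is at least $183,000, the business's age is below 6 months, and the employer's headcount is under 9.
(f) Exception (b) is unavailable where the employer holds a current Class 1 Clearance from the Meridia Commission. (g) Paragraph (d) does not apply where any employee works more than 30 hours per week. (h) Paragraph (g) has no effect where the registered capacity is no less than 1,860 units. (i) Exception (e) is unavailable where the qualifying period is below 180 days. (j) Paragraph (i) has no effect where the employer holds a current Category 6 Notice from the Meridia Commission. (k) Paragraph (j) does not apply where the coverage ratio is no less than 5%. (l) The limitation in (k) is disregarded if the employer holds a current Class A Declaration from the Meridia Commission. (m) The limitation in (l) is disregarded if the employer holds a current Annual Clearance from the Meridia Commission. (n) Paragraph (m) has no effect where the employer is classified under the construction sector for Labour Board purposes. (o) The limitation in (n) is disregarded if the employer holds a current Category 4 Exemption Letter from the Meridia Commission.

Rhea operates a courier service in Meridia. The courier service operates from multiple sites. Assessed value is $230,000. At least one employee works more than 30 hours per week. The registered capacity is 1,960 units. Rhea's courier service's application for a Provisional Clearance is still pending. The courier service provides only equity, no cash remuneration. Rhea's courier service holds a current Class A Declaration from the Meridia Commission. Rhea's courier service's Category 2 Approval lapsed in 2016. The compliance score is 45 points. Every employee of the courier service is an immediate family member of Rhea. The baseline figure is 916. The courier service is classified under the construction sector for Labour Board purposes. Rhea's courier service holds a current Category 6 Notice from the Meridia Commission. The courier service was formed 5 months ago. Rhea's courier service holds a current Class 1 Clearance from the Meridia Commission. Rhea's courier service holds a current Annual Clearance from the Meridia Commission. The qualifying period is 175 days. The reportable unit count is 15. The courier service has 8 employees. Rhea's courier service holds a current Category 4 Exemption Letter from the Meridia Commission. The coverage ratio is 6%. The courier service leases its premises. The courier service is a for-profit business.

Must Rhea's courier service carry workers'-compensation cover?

Yes — Rhea's courier service must carry workers'-compensation cover.

Exception (a) does not apply: the compliance score is 45 points, not less than 44 points.
Exception (b) requires that the employer is organised as a non-profit; but the employer is for-profit, so (b) is unavailable.
Exception (c) requires that the employer operates from a single site; but the employer operates from multiple sites, so (c) is unavailable.
Exception (d) requires that the employer holds a current Category 2 Approval from the Meridia Commission; but no current Category 2 Approval is held, so (d) is unavailable.
Exception (e) is satisfied on its face — assessed value is $230,000, meeting the $183,000 threshold; the business's age is 5 months, below the 6 months limit; the employer's headcount is 8, under the 9 limit. But: (i) operates — the qualifying period is 175 days, below the 180 days limit. (j) applies (a current Category 6 Notice is held), but is overridden by (k): (k) is triggered — the coverage ratio is 6%, meeting the 5% threshold. (l) is triggered (a current Class A Declaration is held), but is set aside by (m): (m) operates against (l): a current Annual Clearance is held. (n) applies (the courier service is classified under the construction sector), but is itself disapplied by (o): (o) operates — a current Category 4 Exemption Letter is held. Exception (e) does not apply.
Every exception is unavailable, so the rule governs.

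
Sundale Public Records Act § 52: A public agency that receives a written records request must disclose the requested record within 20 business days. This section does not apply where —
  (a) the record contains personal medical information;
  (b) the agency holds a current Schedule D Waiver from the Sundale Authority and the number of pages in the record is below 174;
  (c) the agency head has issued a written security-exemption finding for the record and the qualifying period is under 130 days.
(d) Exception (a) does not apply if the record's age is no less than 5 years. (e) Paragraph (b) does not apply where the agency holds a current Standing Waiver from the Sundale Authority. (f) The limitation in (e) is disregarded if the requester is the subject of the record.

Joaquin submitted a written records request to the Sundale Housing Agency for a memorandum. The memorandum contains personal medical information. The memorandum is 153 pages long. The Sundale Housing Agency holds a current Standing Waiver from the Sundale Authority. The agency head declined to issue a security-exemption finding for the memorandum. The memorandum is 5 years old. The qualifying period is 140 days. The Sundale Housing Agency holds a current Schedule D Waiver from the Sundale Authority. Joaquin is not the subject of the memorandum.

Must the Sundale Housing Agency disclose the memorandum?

Yes — the Sundale Housing Agency must disclose the memorandum.

Exception (a)'s conditions are all satisfied: the memorandum contains personal medical information. Turning to paragraph (d): (d) operates against (a): the record's age is 5 years, meeting the 5 years threshold. So (a) is unavailable.
Exception (b) is satisfied on its face — a current Schedule D Waiver is held; the number of pages in the record is 153, below the 174 limit. But: (e) is triggered — a current Standing Waiver is held. (f) is inapplicable (Joaquin is not the subject of the memorandum), so (e) stands. (b) is therefore removed.
Exception (c) fails — the agency head declined to issue a security-exemption finding.
No exception is made out. the Sundale Housing Agency falls within the general rule.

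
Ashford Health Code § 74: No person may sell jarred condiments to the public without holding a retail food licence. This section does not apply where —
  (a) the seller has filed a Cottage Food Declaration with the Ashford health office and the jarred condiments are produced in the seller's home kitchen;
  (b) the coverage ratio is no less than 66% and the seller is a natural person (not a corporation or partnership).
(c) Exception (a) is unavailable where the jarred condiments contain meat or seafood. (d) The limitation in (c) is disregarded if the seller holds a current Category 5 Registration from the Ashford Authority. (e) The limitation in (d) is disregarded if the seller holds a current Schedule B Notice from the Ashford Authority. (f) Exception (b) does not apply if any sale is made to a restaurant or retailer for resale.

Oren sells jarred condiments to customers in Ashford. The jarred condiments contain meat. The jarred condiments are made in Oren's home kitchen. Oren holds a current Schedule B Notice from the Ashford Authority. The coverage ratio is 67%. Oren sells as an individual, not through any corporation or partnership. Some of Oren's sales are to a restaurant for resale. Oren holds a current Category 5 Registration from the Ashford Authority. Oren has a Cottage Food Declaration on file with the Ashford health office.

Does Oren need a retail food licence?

Yes — Oren must hold a retail food licence.

Exception (a): a Cottage Food Declaration is on file; the jarred condiments are home-kitchen produced — every condition holds. But: (c) operates against (a): the jarred condiments contain meat. (d) operates (a current Category 5 Registration is held), but is itself disapplied by (e): (e) operates against (d): a current Schedule B Notice is held. So (a) is unavailable.
Exception (b)'s conditions are all satisfied: the coverage ratio is 67%, meeting the 66% threshold; the seller is a natural person. But applying paragraph (f): (f) operates — some sales are to a restaurant for resale. Exception (b) does not apply.
No exception is made out. Oren falls within the general rule.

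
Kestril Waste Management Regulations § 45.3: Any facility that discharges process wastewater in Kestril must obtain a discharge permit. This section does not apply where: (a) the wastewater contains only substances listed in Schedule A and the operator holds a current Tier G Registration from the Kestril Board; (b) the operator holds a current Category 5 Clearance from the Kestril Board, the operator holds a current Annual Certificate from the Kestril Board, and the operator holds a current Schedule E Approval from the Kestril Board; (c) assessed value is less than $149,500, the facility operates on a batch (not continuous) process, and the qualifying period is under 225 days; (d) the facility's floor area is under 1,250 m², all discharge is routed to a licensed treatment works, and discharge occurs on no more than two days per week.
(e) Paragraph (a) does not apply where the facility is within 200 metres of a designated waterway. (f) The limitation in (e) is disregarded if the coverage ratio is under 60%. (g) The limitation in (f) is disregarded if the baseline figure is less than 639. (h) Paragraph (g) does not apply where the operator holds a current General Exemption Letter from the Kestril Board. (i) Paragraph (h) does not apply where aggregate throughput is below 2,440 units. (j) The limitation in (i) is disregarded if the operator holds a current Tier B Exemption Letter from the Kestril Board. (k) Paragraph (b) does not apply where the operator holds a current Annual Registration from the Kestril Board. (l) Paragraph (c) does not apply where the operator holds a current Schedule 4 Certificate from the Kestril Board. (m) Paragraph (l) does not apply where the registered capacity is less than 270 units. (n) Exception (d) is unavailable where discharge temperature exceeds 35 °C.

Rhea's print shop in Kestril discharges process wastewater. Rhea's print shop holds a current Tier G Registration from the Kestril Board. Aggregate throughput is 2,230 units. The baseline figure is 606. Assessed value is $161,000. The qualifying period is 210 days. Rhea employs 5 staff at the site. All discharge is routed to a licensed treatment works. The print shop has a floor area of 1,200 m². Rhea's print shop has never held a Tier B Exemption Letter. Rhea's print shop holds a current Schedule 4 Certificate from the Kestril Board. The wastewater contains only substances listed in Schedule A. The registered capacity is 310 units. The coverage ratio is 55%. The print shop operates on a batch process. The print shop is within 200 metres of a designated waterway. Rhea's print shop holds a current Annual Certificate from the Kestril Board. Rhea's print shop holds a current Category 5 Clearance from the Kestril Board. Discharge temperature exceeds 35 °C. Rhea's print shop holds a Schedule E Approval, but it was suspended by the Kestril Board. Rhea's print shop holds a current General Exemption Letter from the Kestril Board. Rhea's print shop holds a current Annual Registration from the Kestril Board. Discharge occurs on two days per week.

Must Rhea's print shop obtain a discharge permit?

Exception (a) is satisfied on its face — the wastewater is Schedule-A-only; a current Tier G Registration is held. However, paragraphs (e)–(j) must be considered: (e) applies — the print shop is within 200 m of a designated waterway. (f) applies (the coverage ratio is 55%, under the 60% limit), but is set aside by (g): (g) is triggered — the baseline figure is 606, less than the 639 limit. (h) operates (a current General Exemption Letter is held), but is overridden by (i): (i) is triggered — aggregate throughput is 2,230 units, below the 2,440 units limit. (j) is not engaged (the Tier B Exemption Letter is not current), so (i) stands. So (a) is unavailable.
Exception (b) does not apply: the Schedule E Approval is not current.
Exception (c) fails — assessed value is $161,000, not less than $149,500.
Exception (d): the facility's floor area is 1,200 m², under the 1,250 m² limit; discharge is routed to a licensed treatment works; discharge occurs on no more than two days per week — every condition holds. However, paragraph (n) must be considered: (n) operates against (d): discharge temperature exceeds 35 °C. So (d) is unavailable.
None of the exceptions is available; § 45.3 applies in full.

Yes — Rhea's print shop must obtain a discharge permit.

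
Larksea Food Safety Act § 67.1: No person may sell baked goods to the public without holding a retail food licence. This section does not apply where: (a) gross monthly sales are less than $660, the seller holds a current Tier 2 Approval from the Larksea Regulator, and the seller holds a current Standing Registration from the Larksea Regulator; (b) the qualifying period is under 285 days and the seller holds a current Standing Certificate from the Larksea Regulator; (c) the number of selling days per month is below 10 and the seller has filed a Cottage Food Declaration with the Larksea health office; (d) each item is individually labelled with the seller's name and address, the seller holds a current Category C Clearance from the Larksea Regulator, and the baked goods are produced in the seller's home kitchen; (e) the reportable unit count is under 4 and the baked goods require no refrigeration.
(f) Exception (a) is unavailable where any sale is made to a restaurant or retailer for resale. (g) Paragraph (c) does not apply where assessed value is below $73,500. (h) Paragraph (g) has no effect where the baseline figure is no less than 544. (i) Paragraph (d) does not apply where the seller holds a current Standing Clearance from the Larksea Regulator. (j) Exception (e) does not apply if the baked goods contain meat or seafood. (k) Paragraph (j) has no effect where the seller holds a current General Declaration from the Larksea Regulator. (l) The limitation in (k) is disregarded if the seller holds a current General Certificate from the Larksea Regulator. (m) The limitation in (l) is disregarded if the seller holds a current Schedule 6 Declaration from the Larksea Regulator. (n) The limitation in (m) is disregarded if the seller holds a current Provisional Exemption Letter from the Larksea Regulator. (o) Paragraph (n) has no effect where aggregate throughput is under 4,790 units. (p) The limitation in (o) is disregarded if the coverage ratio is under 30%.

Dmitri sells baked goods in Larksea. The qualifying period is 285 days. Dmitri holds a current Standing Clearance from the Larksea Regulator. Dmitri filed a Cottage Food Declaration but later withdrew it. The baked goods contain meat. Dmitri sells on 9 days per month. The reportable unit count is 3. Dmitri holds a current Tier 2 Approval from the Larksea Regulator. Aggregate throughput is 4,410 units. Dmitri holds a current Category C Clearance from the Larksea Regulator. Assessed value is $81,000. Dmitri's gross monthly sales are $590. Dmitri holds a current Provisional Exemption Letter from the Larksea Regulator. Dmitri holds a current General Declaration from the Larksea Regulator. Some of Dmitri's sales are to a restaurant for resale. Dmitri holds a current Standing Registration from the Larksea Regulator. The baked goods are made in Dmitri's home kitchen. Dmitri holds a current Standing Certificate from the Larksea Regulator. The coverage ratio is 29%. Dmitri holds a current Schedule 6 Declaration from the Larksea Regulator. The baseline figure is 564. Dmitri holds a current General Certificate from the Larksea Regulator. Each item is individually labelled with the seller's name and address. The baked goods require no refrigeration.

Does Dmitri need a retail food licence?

Yes — Dmitri must hold a retail food licence.

Exception (a): gross monthly sales are $590, less than the $660 limit; a current Tier 2 Approval is held; a current Standing Registration is held — every condition holds. But applying paragraph (f): (f) is triggered — some sales are to a restaurant for resale. So (a) is unavailable.
Exception (b) fails — the qualifying period is 285 days, not under 285 days.
Exception (c) fails — the Cottage Food Declaration was withdrawn.
Exception (d): items are individually labelled; a current Category C Clearance is held; the baked goods are home-kitchen produced — every condition holds. But: (i) operates against (d): a current Standing Clearance is held. Exception (d) does not apply.
Exception (e) is satisfied on its face — the reportable unit count is 3, under the 4 limit; the baked goods are shelf-stable. However, paragraphs (j)–(p) must be considered: (j) operates — the baked goods contain meat. (k) would limit (j) — a current General Declaration is held — but (l) sets (k) aside: (l) operates against (k): a current General Certificate is held. (m) is engaged (a current Schedule 6 Declaration is held), but yields to (n): (n) operates against (m): a current Provisional Exemption Letter is held. (o) operates (aggregate throughput is 4,410 units, under the 4,790 units limit), but yields to (p): (p) is triggered — the coverage ratio is 29%, under the 30% limit. (e) is therefore removed.
No exception is made out. Dmitri falls within the general rule.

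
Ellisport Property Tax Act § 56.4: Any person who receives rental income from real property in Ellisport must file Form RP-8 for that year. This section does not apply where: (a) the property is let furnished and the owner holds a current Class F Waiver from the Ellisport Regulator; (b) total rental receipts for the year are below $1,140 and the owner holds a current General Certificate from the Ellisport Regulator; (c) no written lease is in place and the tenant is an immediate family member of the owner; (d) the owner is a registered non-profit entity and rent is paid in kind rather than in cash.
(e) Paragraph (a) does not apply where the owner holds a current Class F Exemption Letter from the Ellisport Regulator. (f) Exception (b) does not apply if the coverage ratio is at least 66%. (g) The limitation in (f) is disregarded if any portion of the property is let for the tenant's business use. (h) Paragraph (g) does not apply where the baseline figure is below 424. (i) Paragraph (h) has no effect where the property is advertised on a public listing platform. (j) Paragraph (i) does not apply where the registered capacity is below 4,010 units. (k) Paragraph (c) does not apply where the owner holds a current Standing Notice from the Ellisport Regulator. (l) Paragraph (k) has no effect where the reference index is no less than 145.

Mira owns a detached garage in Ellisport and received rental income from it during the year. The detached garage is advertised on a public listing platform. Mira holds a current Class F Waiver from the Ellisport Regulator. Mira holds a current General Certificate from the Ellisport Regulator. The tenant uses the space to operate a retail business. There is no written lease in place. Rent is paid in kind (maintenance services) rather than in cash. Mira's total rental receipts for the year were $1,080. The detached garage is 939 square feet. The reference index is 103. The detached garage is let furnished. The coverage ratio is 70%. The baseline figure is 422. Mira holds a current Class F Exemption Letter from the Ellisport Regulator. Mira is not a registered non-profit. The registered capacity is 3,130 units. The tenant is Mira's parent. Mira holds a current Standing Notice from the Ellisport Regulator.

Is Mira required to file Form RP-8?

Yes — Mira must file Form RP-8.

Exception (a): the property is let furnished; a current Class F Waiver is held — every condition holds. But applying paragraph (e): (e) is engaged — a current Class F Exemption Letter is held. (a) is therefore removed.
Exception (b)'s conditions are all satisfied: total rental receipts for the year are $1,080, below the $1,140 limit; a current General Certificate is held. But: (f) operates against (b): the coverage ratio is 70%, meeting the 66% threshold. (g) is triggered (the space is let for business use), but is displaced by (h): (h) operates — the baseline figure is 422, below the 424 limit. (i) operates (the property is publicly advertised), but yields to (j): (j) operates — the registered capacity is 3,130 units, below the 4,010 units limit. Exception (b) does not apply.
Exception (c)'s conditions are all satisfied: there is no written lease; the tenant is an immediate family member. But: (k) operates against (c): a current Standing Notice is held. (l), which would lift (k), does not operate here — the reference index is 103, short of 145. So (c) is unavailable.
Exception (d) requires that the owner is a registered non-profit entity; but Mira is not a registered non-profit, so (d) is unavailable.
None of the exceptions is available; § 56.4 applies in full.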